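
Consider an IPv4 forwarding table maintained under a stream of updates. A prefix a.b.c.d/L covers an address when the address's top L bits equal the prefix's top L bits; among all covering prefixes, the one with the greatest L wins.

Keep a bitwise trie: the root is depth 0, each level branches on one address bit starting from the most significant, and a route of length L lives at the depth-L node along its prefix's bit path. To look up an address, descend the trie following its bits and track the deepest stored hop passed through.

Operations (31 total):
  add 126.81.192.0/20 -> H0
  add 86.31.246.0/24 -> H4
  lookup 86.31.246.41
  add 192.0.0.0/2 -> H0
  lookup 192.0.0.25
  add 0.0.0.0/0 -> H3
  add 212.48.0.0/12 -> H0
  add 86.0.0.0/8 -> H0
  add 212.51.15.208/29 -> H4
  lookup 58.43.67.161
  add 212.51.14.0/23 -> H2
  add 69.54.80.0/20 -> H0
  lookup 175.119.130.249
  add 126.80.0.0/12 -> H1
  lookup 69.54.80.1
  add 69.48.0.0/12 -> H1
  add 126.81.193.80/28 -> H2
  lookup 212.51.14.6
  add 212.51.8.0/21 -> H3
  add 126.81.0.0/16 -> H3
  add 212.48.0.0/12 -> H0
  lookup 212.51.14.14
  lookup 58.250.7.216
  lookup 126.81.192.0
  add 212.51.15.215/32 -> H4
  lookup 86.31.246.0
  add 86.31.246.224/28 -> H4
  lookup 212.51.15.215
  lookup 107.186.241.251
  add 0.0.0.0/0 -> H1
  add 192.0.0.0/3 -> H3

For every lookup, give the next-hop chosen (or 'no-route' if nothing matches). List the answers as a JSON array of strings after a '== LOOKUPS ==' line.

Apply in order:
  + 126.81.192.0/20 (H0) depth=20
  + 86.31.246.0/24 (H4) depth=24
  ? 86.31.246.41  path d0:-→d1:-→d2:-→d3:-→d4:-→d5:-→d6:-→d7:-→d8:-→d9:-→d10:-→d11:-→d12:-→d13:-→d14:-→d15:-→d16:-→d17:-→d18:-→d19:-→d20:-→d21:-→d22:-→d23:-→d24:H4  best=H4
  + 192.0.0.0/2 (H0) depth=2
  ? 192.0.0.25  path d0:-→d1:-→d2:H0  best=H0
  + 0.0.0.0/0 (H3) depth=0
  + 212.48.0.0/12 (H0) depth=12
  + 86.0.0.0/8 (H0) depth=8
  + 212.51.15.208/29 (H4) depth=29
  ? 58.43.67.161  path d0:H3→d1:-  best=H3
  + 212.51.14.0/23 (H2) depth=23
  + 69.54.80.0/20 (H0) depth=20
  ? 175.119.130.249  path d0:H3→d1:-  best=H3
  + 126.80.0.0/12 (H1) depth=12
  ? 69.54.80.1  path d0:H3→d1:-→d2:-→d3:-→d4:-→d5:-→d6:-→d7:-→d8:-→d9:-→d10:-→d11:-→d12:-→d13:-→d14:-→d15:-→d16:-→d17:-→d18:-→d19:-→d20:H0  best=H0
  + 69.48.0.0/12 (H1) depth=12
  + 126.81.193.80/28 (H2) depth=28
  ? 212.51.14.6  path d0:H3→d1:-→d2:H0→d3:-→d4:-→d5:-→d6:-→d7:-→d8:-→d9:-→d10:-→d11:-→d12:H0→d13:-→d14:-→d15:-→d16:-→d17:-→d18:-→d19:-→d20:-→d21:-→d22:-→d23:H2  best=H2
  + 212.51.8.0/21 (H3) depth=21
  + 126.81.0.0/16 (H3) depth=16
  + 212.48.0.0/12 (H0) depth=12
  ? 212.51.14.14  path d0:H3→d1:-→d2:H0→d3:-→d4:-→d5:-→d6:-→d7:-→d8:-→d9:-→d10:-→d11:-→d12:H0→d13:-→d14:-→d15:-→d16:-→d17:-→d18:-→d19:-→d20:-→d21:H3→d22:-→d23:H2  best=H2
  ? 58.250.7.216  path d0:H3→d1:-  best=H3
  ? 126.81.192.0  path d0:H3→d1:-→d2:-→d3:-→d4:-→d5:-→d6:-→d7:-→d8:-→d9:-→d10:-→d11:-→d12:H1→d13:-→d14:-→d15:-→d16:H3→d17:-→d18:-→d19:-→d20:H0→d21:-→d22:-→d23:-  best=H0
  + 212.51.15.215/32 (H4) depth=32
  ? 86.31.246.0  path d0:H3→d1:-→d2:-→d3:-→d4:-→d5:-→d6:-→d7:-→d8:H0→d9:-→d10:-→d11:-→d12:-→d13:-→d14:-→d15:-→d16:-→d17:-→d18:-→d19:-→d20:-→d21:-→d22:-→d23:-→d24:H4  best=H4
  + 86.31.246.224/28 (H4) depth=28
  ? 212.51.15.215  path d0:H3→d1:-→d2:H0→d3:-→d4:-→d5:-→d6:-→d7:-→d8:-→d9:-→d10:-→d11:-→d12:H0→d13:-→d14:-→d15:-→d16:-→d17:-→d18:-→d19:-→d20:-→d21:H3→d22:-→d23:H2→d24:-→d25:-→d26:-→d27:-→d28:-→d29:H4→d30:-→d31:-→d32:H4  best=H4
  ? 107.186.241.251  path d0:H3→d1:-→d2:-→d3:-  best=H3
  + 0.0.0.0/0 (H1) depth=0
  + 192.0.0.0/3 (H3) depth=3

== LOOKUPS ==
["H4","H0","H3","H3","H0","H2","H2","H3","H0","H4","H4","H3"]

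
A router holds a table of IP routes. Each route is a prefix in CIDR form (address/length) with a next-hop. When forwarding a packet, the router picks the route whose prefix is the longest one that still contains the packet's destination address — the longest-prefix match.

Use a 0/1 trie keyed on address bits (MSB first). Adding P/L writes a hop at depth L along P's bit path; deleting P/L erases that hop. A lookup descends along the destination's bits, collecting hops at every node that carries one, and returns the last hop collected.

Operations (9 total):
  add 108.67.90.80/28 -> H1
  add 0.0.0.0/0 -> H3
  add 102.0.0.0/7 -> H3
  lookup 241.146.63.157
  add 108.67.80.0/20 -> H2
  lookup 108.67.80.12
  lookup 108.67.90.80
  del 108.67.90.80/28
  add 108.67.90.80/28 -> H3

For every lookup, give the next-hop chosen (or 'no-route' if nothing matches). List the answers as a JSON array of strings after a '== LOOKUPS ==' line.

Trace:
  + 108.67.90.80/28 (H1) depth=28
  + 0.0.0.0/0 (H3) depth=0
  + 102.0.0.0/7 (H3) depth=7
  Q 241.146.63.157: descend ε ; hops seen [H3] ; pick H3
  + 108.67.80.0/20 (H2) depth=20
  Q 108.67.80.12: descend 01101100010000110101 ; hops seen [H3,H2] ; pick H2
  Q 108.67.90.80: descend 0110110001000011010110100101 ; hops seen [H3,H2,H1] ; pick H1
  del 108.67.90.80/28 (clear depth 28)
  + 108.67.90.80/28 (H3) depth=28

== LOOKUPS ==
["H3","H2","H1"]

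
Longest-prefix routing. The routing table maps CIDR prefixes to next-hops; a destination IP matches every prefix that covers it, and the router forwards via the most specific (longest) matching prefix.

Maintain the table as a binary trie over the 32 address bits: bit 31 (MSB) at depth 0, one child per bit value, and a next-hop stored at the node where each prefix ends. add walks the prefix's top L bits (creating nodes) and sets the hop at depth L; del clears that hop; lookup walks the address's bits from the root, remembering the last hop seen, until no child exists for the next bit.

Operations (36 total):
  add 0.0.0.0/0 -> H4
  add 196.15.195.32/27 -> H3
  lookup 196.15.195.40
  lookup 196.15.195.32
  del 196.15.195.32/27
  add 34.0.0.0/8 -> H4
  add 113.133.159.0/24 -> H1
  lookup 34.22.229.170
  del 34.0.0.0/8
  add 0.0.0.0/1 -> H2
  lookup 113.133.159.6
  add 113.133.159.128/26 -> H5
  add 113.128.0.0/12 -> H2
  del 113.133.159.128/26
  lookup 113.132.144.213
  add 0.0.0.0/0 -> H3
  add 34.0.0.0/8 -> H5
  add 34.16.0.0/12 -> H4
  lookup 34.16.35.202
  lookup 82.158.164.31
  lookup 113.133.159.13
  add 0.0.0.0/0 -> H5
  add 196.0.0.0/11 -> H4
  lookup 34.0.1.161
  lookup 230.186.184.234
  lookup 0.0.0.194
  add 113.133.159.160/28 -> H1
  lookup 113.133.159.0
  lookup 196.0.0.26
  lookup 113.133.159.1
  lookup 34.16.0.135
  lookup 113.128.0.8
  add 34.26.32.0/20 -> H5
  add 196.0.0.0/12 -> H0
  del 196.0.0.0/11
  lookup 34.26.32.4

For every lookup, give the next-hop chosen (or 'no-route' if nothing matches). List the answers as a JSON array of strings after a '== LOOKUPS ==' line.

Process each operation:
  add 0.0.0.0/0 -> H4 at depth 0
  add 196.15.195.32/27 -> H3 at depth 27
  ? 196.15.195.40  path d0:H4→d1:-→d2:-→d3:-→d4:-→d5:-→d6:-→d7:-→d8:-→d9:-→d10:-→d11:-→d12:-→d13:-→d14:-→d15:-→d16:-→d17:-→d18:-→d19:-→d20:-→d21:-→d22:-→d23:-→d24:-→d25:-→d26:-→d27:H3  best=H3
  ? 196.15.195.32  path d0:H4→d1:-→d2:-→d3:-→d4:-→d5:-→d6:-→d7:-→d8:-→d9:-→d10:-→d11:-→d12:-→d13:-→d14:-→d15:-→d16:-→d17:-→d18:-→d19:-→d20:-→d21:-→d22:-→d23:-→d24:-→d25:-→d26:-→d27:H3  best=H3
  - 196.15.195.32/27 clear@27
  add 34.0.0.0/8 -> H4 at depth 8
  add 113.133.159.0/24 -> H1 at depth 24
  ? 34.22.229.170  path d0:H4→d1:-→d2:-→d3:-→d4:-→d5:-→d6:-→d7:-→d8:H4  best=H4
  - 34.0.0.0/8 clear@8
  add 0.0.0.0/1 -> H2 at depth 1
  ? 113.133.159.6  path d0:H4→d1:H2→d2:-→d3:-→d4:-→d5:-→d6:-→d7:-→d8:-→d9:-→d10:-→d11:-→d12:-→d13:-→d14:-→d15:-→d16:-→d17:-→d18:-→d19:-→d20:-→d21:-→d22:-→d23:-→d24:H1  best=H1
  add 113.133.159.128/26 -> H5 at depth 26
  add 113.128.0.0/12 -> H2 at depth 12
  - 113.133.159.128/26 clear@26
  ? 113.132.144.213  path d0:H4→d1:H2→d2:-→d3:-→d4:-→d5:-→d6:-→d7:-→d8:-→d9:-→d10:-→d11:-→d12:H2→d13:-→d14:-→d15:-  best=H2
  add 0.0.0.0/0 -> H3 at depth 0
  add 34.0.0.0/8 -> H5 at depth 8
  add 34.16.0.0/12 -> H4 at depth 12
  ? 34.16.35.202  path d0:H3→d1:H2→d2:-→d3:-→d4:-→d5:-→d6:-→d7:-→d8:H5→d9:-→d10:-→d11:-→d12:H4  best=H4
  ? 82.158.164.31  path d0:H3→d1:H2→d2:-  best=H2
  ? 113.133.159.13  path d0:H3→d1:H2→d2:-→d3:-→d4:-→d5:-→d6:-→d7:-→d8:-→d9:-→d10:-→d11:-→d12:H2→d13:-→d14:-→d15:-→d16:-→d17:-→d18:-→d19:-→d20:-→d21:-→d22:-→d23:-→d24:H1  best=H1
  add 0.0.0.0/0 -> H5 at depth 0
  add 196.0.0.0/11 -> H4 at depth 11
  ? 34.0.1.161  path d0:H5→d1:H2→d2:-→d3:-→d4:-→d5:-→d6:-→d7:-→d8:H5→d9:-→d10:-→d11:-  best=H5
  ? 230.186.184.234  path d0:H5→d1:-→d2:-  best=H5
  ? 0.0.0.194  path d0:H5→d1:H2→d2:-  best=H2
  add 113.133.159.160/28 -> H1 at depth 28
  ? 113.133.159.0  path d0:H5→d1:H2→d2:-→d3:-→d4:-→d5:-→d6:-→d7:-→d8:-→d9:-→d10:-→d11:-→d12:H2→d13:-→d14:-→d15:-→d16:-→d17:-→d18:-→d19:-→d20:-→d21:-→d22:-→d23:-→d24:H1  best=H1
  ? 196.0.0.26  path d0:H5→d1:-→d2:-→d3:-→d4:-→d5:-→d6:-→d7:-→d8:-→d9:-→d10:-→d11:H4→d12:-  best=H4
  ? 113.133.159.1  path d0:H5→d1:H2→d2:-→d3:-→d4:-→d5:-→d6:-→d7:-→d8:-→d9:-→d10:-→d11:-→d12:H2→d13:-→d14:-→d15:-→d16:-→d17:-→d18:-→d19:-→d20:-→d21:-→d22:-→d23:-→d24:H1  best=H1
  ? 34.16.0.135  path d0:H5→d1:H2→d2:-→d3:-→d4:-→d5:-→d6:-→d7:-→d8:H5→d9:-→d10:-→d11:-→d12:H4  best=H4
  ? 113.128.0.8  path d0:H5→d1:H2→d2:-→d3:-→d4:-→d5:-→d6:-→d7:-→d8:-→d9:-→d10:-→d11:-→d12:H2→d13:-  best=H2
  add 34.26.32.0/20 -> H5 at depth 20
  add 196.0.0.0/12 -> H0 at depth 12
  - 196.0.0.0/11 clear@11
  ? 34.26.32.4  path d0:H5→d1:H2→d2:-→d3:-→d4:-→d5:-→d6:-→d7:-→d8:H5→d9:-→d10:-→d11:-→d12:H4→d13:-→d14:-→d15:-→d16:-→d17:-→d18:-→d19:-→d20:H5  best=H5

== LOOKUPS ==
["H3","H3","H4","H1","H2","H4","H2","H1","H5","H5","H2","H1","H4","H1","H4","H2","H5"]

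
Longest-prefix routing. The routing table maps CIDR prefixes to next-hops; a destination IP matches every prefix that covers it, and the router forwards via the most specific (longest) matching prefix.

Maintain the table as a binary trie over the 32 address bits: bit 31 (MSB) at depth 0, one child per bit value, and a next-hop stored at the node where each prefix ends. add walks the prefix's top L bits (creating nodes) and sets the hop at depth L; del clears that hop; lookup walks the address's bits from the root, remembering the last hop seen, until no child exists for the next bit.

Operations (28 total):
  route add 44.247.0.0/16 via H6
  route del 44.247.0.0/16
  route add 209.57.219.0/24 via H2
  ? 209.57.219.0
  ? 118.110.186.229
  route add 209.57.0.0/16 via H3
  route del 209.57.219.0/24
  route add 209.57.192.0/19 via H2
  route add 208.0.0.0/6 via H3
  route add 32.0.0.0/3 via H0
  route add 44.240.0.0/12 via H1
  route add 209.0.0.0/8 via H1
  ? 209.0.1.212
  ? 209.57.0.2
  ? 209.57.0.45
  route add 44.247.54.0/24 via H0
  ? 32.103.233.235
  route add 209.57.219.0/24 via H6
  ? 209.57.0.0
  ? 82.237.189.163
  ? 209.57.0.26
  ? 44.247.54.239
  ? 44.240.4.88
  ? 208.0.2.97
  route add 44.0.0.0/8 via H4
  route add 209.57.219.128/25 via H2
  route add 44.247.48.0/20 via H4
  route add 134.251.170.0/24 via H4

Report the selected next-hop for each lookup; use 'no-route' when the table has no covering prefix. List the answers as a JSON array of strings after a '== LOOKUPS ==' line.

Apply in order:
  add 44.247.0.0/16 -> H6 at depth 16
  - 44.247.0.0/16 clear@16
  add 209.57.219.0/24 -> H2 at depth 24
  lookup 209.57.219.0: bits 110100010011100111011011 walk d0:-→d1:-→d2:-→d3:-→d4:-→d5:-→d6:-→d7:-→d8:-→d9:-→d10:-→d11:-→d12:-→d13:-→d14:-→d15:-→d16:-→d17:-→d18:-→d19:-→d20:-→d21:-→d22:-→d23:-→d24:H2 -> H2
  lookup 118.110.186.229: bits 0 walk d0:-→d1:- -> no-route
  add 209.57.0.0/16 -> H3 at depth 16
  - 209.57.219.0/24 clear@24
  add 209.57.192.0/19 -> H2 at depth 19
  add 208.0.0.0/6 -> H3 at depth 6
  add 32.0.0.0/3 -> H0 at depth 3
  add 44.240.0.0/12 -> H1 at depth 12
  add 209.0.0.0/8 -> H1 at depth 8
  lookup 209.0.1.212: bits 1101000100 walk d0:-→d1:-→d2:-→d3:-→d4:-→d5:-→d6:H3→d7:-→d8:H1→d9:-→d10:- -> H1
  lookup 209.57.0.2: bits 1101000100111001 walk d0:-→d1:-→d2:-→d3:-→d4:-→d5:-→d6:H3→d7:-→d8:H1→d9:-→d10:-→d11:-→d12:-→d13:-→d14:-→d15:-→d16:H3 -> H3
  lookup 209.57.0.45: bits 1101000100111001 walk d0:-→d1:-→d2:-→d3:-→d4:-→d5:-→d6:H3→d7:-→d8:H1→d9:-→d10:-→d11:-→d12:-→d13:-→d14:-→d15:-→d16:H3 -> H3
  add 44.247.54.0/24 -> H0 at depth 24
  lookup 32.103.233.235: bits 0010 walk d0:-→d1:-→d2:-→d3:H0→d4:- -> H0
  add 209.57.219.0/24 -> H6 at depth 24
  lookup 209.57.0.0: bits 1101000100111001 walk d0:-→d1:-→d2:-→d3:-→d4:-→d5:-→d6:H3→d7:-→d8:H1→d9:-→d10:-→d11:-→d12:-→d13:-→d14:-→d15:-→d16:H3 -> H3
  lookup 82.237.189.163: bits 0 walk d0:-→d1:- -> no-route
  lookup 209.57.0.26: bits 1101000100111001 walk d0:-→d1:-→d2:-→d3:-→d4:-→d5:-→d6:H3→d7:-→d8:H1→d9:-→d10:-→d11:-→d12:-→d13:-→d14:-→d15:-→d16:H3 -> H3
  lookup 44.247.54.239: bits 001011001111011100110110 walk d0:-→d1:-→d2:-→d3:H0→d4:-→d5:-→d6:-→d7:-→d8:-→d9:-→d10:-→d11:-→d12:H1→d13:-→d14:-→d15:-→d16:-→d17:-→d18:-→d19:-→d20:-→d21:-→d22:-→d23:-→d24:H0 -> H0
  lookup 44.240.4.88: bits 0010110011110 walk d0:-→d1:-→d2:-→d3:H0→d4:-→d5:-→d6:-→d7:-→d8:-→d9:-→d10:-→d11:-→d12:H1→d13:- -> H1
  lookup 208.0.2.97: bits 1101000 walk d0:-→d1:-→d2:-→d3:-→d4:-→d5:-→d6:H3→d7:- -> H3
  add 44.0.0.0/8 -> H4 at depth 8
  add 209.57.219.128/25 -> H2 at depth 25
  add 44.247.48.0/20 -> H4 at depth 20
  add 134.251.170.0/24 -> H4 at depth 24

== LOOKUPS ==
["H2","no-route","H1","H3","H3","H0","H3","no-route","H3","H0","H1","H3"]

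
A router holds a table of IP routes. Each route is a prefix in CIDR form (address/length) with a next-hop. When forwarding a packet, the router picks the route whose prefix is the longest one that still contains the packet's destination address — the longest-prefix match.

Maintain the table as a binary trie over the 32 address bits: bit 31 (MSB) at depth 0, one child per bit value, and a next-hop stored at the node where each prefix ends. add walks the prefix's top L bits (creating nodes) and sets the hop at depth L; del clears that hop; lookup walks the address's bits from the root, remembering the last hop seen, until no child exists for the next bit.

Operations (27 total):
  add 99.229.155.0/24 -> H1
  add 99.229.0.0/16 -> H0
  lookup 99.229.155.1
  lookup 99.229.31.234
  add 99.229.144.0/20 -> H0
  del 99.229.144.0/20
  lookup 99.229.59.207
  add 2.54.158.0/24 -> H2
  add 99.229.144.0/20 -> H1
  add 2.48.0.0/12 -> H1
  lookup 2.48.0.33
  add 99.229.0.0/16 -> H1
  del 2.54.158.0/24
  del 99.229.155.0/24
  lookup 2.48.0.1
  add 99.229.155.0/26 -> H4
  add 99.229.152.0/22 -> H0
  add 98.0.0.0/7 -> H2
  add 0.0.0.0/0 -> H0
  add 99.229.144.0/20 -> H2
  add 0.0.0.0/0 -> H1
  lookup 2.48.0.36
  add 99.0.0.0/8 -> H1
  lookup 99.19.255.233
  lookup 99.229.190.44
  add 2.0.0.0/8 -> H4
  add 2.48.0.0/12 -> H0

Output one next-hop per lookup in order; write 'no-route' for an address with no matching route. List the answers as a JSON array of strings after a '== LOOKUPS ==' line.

Trace:
  add 99.229.155.0/24 -> H1 at depth 24
  add 99.229.0.0/16 -> H0 at depth 16
  Q 99.229.155.1: descend 011000111110010110011011 ; hops seen [H0,H1] ; pick H1
  Q 99.229.31.234: descend 0110001111100101 ; hops seen [H0] ; pick H0
  add 99.229.144.0/20 -> H0 at depth 20
  del 99.229.144.0/20 (clear depth 20)
  Q 99.229.59.207: descend 0110001111100101 ; hops seen [H0] ; pick H0
  add 2.54.158.0/24 -> H2 at depth 24
  add 99.229.144.0/20 -> H1 at depth 20
  add 2.48.0.0/12 -> H1 at depth 12
  Q 2.48.0.33: descend 0000001000110 ; hops seen [H1] ; pick H1
  add 99.229.0.0/16 -> H1 at depth 16
  del 2.54.158.0/24 (clear depth 24)
  del 99.229.155.0/24 (clear depth 24)
  Q 2.48.0.1: descend 0000001000110 ; hops seen [H1] ; pick H1
  add 99.229.155.0/26 -> H4 at depth 26
  add 99.229.152.0/22 -> H0 at depth 22
  add 98.0.0.0/7 -> H2 at depth 7
  add 0.0.0.0/0 -> H0 at depth 0
  add 99.229.144.0/20 -> H2 at depth 20
  add 0.0.0.0/0 -> H1 at depth 0
  Q 2.48.0.36: descend 0000001000110 ; hops seen [H1,H1] ; pick H1
  add 99.0.0.0/8 -> H1 at depth 8
  Q 99.19.255.233: descend 01100011 ; hops seen [H1,H2,H1] ; pick H1
  Q 99.229.190.44: descend 011000111110010110 ; hops seen [H1,H2,H1,H1] ; pick H1
  add 2.0.0.0/8 -> H4 at depth 8
  add 2.48.0.0/12 -> H0 at depth 12

== LOOKUPS ==
["H1","H0","H0","H1","H1","H1","H1","H1"]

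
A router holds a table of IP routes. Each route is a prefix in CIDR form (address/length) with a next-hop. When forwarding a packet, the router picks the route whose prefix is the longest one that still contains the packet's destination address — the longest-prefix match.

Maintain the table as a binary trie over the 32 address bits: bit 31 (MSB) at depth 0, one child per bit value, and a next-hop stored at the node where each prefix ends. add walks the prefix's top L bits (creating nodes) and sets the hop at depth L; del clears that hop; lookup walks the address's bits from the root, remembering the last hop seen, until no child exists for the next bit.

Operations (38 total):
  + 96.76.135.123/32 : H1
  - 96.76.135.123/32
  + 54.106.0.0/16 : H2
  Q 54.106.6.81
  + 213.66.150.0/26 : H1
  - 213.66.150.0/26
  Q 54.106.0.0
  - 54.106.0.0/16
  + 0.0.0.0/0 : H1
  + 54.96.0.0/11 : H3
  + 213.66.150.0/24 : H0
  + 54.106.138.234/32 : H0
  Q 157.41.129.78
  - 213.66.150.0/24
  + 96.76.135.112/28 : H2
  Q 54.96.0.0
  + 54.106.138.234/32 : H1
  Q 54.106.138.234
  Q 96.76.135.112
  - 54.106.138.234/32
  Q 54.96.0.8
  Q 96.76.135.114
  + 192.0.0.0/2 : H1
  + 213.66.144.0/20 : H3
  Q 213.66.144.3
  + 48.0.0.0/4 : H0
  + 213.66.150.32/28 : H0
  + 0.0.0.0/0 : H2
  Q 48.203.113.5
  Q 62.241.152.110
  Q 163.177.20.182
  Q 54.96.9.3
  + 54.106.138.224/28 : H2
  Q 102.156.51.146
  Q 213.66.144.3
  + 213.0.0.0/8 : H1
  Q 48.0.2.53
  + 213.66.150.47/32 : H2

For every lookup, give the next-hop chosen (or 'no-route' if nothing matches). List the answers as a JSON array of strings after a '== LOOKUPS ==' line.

Apply in order:
  add 96.76.135.123/32 -> H1 at depth 32
  del 96.76.135.123/32 (clear depth 32)
  add 54.106.0.0/16 -> H2 at depth 16
  lookup 54.106.6.81: bits 0011011001101010 walk d0:-→d1:-→d2:-→d3:-→d4:-→d5:-→d6:-→d7:-→d8:-→d9:-→d10:-→d11:-→d12:-→d13:-→d14:-→d15:-→d16:H2 -> H2
  add 213.66.150.0/26 -> H1 at depth 26
  del 213.66.150.0/26 (clear depth 26)
  lookup 54.106.0.0: bits 0011011001101010 walk d0:-→d1:-→d2:-→d3:-→d4:-→d5:-→d6:-→d7:-→d8:-→d9:-→d10:-→d11:-→d12:-→d13:-→d14:-→d15:-→d16:H2 -> H2
  del 54.106.0.0/16 (clear depth 16)
  add 0.0.0.0/0 -> H1 at depth 0
  add 54.96.0.0/11 -> H3 at depth 11
  add 213.66.150.0/24 -> H0 at depth 24
  add 54.106.138.234/32 -> H0 at depth 32
  lookup 157.41.129.78: bits 1 walk d0:H1→d1:- -> H1
  del 213.66.150.0/24 (clear depth 24)
  add 96.76.135.112/28 -> H2 at depth 28
  lookup 54.96.0.0: bits 001101100110 walk d0:H1→d1:-→d2:-→d3:-→d4:-→d5:-→d6:-→d7:-→d8:-→d9:-→d10:-→d11:H3→d12:- -> H3
  add 54.106.138.234/32 -> H1 at depth 32
  lookup 54.106.138.234: bits 00110110011010101000101011101010 walk d0:H1→d1:-→d2:-→d3:-→d4:-→d5:-→d6:-→d7:-→d8:-→d9:-→d10:-→d11:H3→d12:-→d13:-→d14:-→d15:-→d16:-→d17:-→d18:-→d19:-→d20:-→d21:-→d22:-→d23:-→d24:-→d25:-→d26:-→d27:-→d28:-→d29:-→d30:-→d31:-→d32:H1 -> H1
  lookup 96.76.135.112: bits 0110000001001100100001110111 walk d0:H1→d1:-→d2:-→d3:-→d4:-→d5:-→d6:-→d7:-→d8:-→d9:-→d10:-→d11:-→d12:-→d13:-→d14:-→d15:-→d16:-→d17:-→d18:-→d19:-→d20:-→d21:-→d22:-→d23:-→d24:-→d25:-→d26:-→d27:-→d28:H2 -> H2
  del 54.106.138.234/32 (clear depth 32)
  lookup 54.96.0.8: bits 001101100110 walk d0:H1→d1:-→d2:-→d3:-→d4:-→d5:-→d6:-→d7:-→d8:-→d9:-→d10:-→d11:H3→d12:- -> H3
  lookup 96.76.135.114: bits 0110000001001100100001110111 walk d0:H1→d1:-→d2:-→d3:-→d4:-→d5:-→d6:-→d7:-→d8:-→d9:-→d10:-→d11:-→d12:-→d13:-→d14:-→d15:-→d16:-→d17:-→d18:-→d19:-→d20:-→d21:-→d22:-→d23:-→d24:-→d25:-→d26:-→d27:-→d28:H2 -> H2
  add 192.0.0.0/2 -> H1 at depth 2
  add 213.66.144.0/20 -> H3 at depth 20
  lookup 213.66.144.3: bits 110101010100001010010 walk d0:H1→d1:-→d2:H1→d3:-→d4:-→d5:-→d6:-→d7:-→d8:-→d9:-→d10:-→d11:-→d12:-→d13:-→d14:-→d15:-→d16:-→d17:-→d18:-→d19:-→d20:H3→d21:- -> H3
  add 48.0.0.0/4 -> H0 at depth 4
  add 213.66.150.32/28 -> H0 at depth 28
  add 0.0.0.0/0 -> H2 at depth 0
  lookup 48.203.113.5: bits 00110 walk d0:H2→d1:-→d2:-→d3:-→d4:H0→d5:- -> H0
  lookup 62.241.152.110: bits 0011 walk d0:H2→d1:-→d2:-→d3:-→d4:H0 -> H0
  lookup 163.177.20.182: bits 1 walk d0:H2→d1:- -> H2
  lookup 54.96.9.3: bits 001101100110 walk d0:H2→d1:-→d2:-→d3:-→d4:H0→d5:-→d6:-→d7:-→d8:-→d9:-→d10:-→d11:H3→d12:- -> H3
  add 54.106.138.224/28 -> H2 at depth 28
  lookup 102.156.51.146: bits 01100 walk d0:H2→d1:-→d2:-→d3:-→d4:-→d5:- -> H2
  lookup 213.66.144.3: bits 110101010100001010010 walk d0:H2→d1:-→d2:H1→d3:-→d4:-→d5:-→d6:-→d7:-→d8:-→d9:-→d10:-→d11:-→d12:-→d13:-→d14:-→d15:-→d16:-→d17:-→d18:-→d19:-→d20:H3→d21:- -> H3
  add 213.0.0.0/8 -> H1 at depth 8
  lookup 48.0.2.53: bits 00110 walk d0:H2→d1:-→d2:-→d3:-→d4:H0→d5:- -> H0
  add 213.66.150.47/32 -> H2 at depth 32

== LOOKUPS ==
["H2","H2","H1","H3","H1","H2","H3","H2","H3","H0","H0","H2","H3","H2","H3","H0"]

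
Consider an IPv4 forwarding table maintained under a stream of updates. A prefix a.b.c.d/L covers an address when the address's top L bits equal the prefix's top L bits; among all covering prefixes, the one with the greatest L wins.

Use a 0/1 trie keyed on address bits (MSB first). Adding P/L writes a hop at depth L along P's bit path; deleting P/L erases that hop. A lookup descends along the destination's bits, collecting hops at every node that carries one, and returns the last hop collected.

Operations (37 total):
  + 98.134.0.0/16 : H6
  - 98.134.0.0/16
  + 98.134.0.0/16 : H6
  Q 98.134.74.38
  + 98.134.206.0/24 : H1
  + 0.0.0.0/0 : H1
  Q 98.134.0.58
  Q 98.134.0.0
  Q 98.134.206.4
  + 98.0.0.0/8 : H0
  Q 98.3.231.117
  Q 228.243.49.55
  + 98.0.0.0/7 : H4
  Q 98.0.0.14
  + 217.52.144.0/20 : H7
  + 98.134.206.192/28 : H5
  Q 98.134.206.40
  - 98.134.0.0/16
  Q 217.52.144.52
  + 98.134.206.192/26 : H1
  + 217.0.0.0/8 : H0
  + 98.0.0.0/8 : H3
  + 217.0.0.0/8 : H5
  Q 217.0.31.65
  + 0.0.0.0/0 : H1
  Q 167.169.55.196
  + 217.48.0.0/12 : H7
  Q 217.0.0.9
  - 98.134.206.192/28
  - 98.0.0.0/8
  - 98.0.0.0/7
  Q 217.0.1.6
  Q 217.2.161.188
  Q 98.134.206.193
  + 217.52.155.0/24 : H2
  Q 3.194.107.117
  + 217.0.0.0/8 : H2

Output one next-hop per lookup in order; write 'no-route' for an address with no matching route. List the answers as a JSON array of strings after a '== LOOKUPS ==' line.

Trace:
  add 98.134.0.0/16 -> H6 at depth 16
  del 98.134.0.0/16 (clear depth 16)
  add 98.134.0.0/16 -> H6 at depth 16
  ? 98.134.74.38  path d0:-→d1:-→d2:-→d3:-→d4:-→d5:-→d6:-→d7:-→d8:-→d9:-→d10:-→d11:-→d12:-→d13:-→d14:-→d15:-→d16:H6  best=H6
  add 98.134.206.0/24 -> H1 at depth 24
  add 0.0.0.0/0 -> H1 at depth 0
  ? 98.134.0.58  path d0:H1→d1:-→d2:-→d3:-→d4:-→d5:-→d6:-→d7:-→d8:-→d9:-→d10:-→d11:-→d12:-→d13:-→d14:-→d15:-→d16:H6  best=H6
  ? 98.134.0.0  path d0:H1→d1:-→d2:-→d3:-→d4:-→d5:-→d6:-→d7:-→d8:-→d9:-→d10:-→d11:-→d12:-→d13:-→d14:-→d15:-→d16:H6  best=H6
  ? 98.134.206.4  path d0:H1→d1:-→d2:-→d3:-→d4:-→d5:-→d6:-→d7:-→d8:-→d9:-→d10:-→d11:-→d12:-→d13:-→d14:-→d15:-→d16:H6→d17:-→d18:-→d19:-→d20:-→d21:-→d22:-→d23:-→d24:H1  best=H1
  add 98.0.0.0/8 -> H0 at depth 8
  ? 98.3.231.117  path d0:H1→d1:-→d2:-→d3:-→d4:-→d5:-→d6:-→d7:-→d8:H0  best=H0
  ? 228.243.49.55  path d0:H1  best=H1
  add 98.0.0.0/7 -> H4 at depth 7
  ? 98.0.0.14  path d0:H1→d1:-→d2:-→d3:-→d4:-→d5:-→d6:-→d7:H4→d8:H0  best=H0
  add 217.52.144.0/20 -> H7 at depth 20
  add 98.134.206.192/28 -> H5 at depth 28
  ? 98.134.206.40  path d0:H1→d1:-→d2:-→d3:-→d4:-→d5:-→d6:-→d7:H4→d8:H0→d9:-→d10:-→d11:-→d12:-→d13:-→d14:-→d15:-→d16:H6→d17:-→d18:-→d19:-→d20:-→d21:-→d22:-→d23:-→d24:H1  best=H1
  del 98.134.0.0/16 (clear depth 16)
  ? 217.52.144.52  path d0:H1→d1:-→d2:-→d3:-→d4:-→d5:-→d6:-→d7:-→d8:-→d9:-→d10:-→d11:-→d12:-→d13:-→d14:-→d15:-→d16:-→d17:-→d18:-→d19:-→d20:H7  best=H7
  add 98.134.206.192/26 -> H1 at depth 26
  add 217.0.0.0/8 -> H0 at depth 8
  add 98.0.0.0/8 -> H3 at depth 8
  add 217.0.0.0/8 -> H5 at depth 8
  ? 217.0.31.65  path d0:H1→d1:-→d2:-→d3:-→d4:-→d5:-→d6:-→d7:-→d8:H5→d9:-→d10:-  best=H5
  add 0.0.0.0/0 -> H1 at depth 0
  ? 167.169.55.196  path d0:H1→d1:-  best=H1
  add 217.48.0.0/12 -> H7 at depth 12
  ? 217.0.0.9  path d0:H1→d1:-→d2:-→d3:-→d4:-→d5:-→d6:-→d7:-→d8:H5→d9:-→d10:-  best=H5
  del 98.134.206.192/28 (clear depth 28)
  del 98.0.0.0/8 (clear depth 8)
  del 98.0.0.0/7 (clear depth 7)
  ? 217.0.1.6  path d0:H1→d1:-→d2:-→d3:-→d4:-→d5:-→d6:-→d7:-→d8:H5→d9:-→d10:-  best=H5
  ? 217.2.161.188  path d0:H1→d1:-→d2:-→d3:-→d4:-→d5:-→d6:-→d7:-→d8:H5→d9:-→d10:-  best=H5
  ? 98.134.206.193  path d0:H1→d1:-→d2:-→d3:-→d4:-→d5:-→d6:-→d7:-→d8:-→d9:-→d10:-→d11:-→d12:-→d13:-→d14:-→d15:-→d16:-→d17:-→d18:-→d19:-→d20:-→d21:-→d22:-→d23:-→d24:H1→d25:-→d26:H1→d27:-→d28:-  best=H1
  add 217.52.155.0/24 -> H2 at depth 24
  ? 3.194.107.117  path d0:H1→d1:-  best=H1
  add 217.0.0.0/8 -> H2 at depth 8

== LOOKUPS ==
["H6","H6","H6","H1","H0","H1","H0","H1","H7","H5","H1","H5","H5","H5","H1","H1"]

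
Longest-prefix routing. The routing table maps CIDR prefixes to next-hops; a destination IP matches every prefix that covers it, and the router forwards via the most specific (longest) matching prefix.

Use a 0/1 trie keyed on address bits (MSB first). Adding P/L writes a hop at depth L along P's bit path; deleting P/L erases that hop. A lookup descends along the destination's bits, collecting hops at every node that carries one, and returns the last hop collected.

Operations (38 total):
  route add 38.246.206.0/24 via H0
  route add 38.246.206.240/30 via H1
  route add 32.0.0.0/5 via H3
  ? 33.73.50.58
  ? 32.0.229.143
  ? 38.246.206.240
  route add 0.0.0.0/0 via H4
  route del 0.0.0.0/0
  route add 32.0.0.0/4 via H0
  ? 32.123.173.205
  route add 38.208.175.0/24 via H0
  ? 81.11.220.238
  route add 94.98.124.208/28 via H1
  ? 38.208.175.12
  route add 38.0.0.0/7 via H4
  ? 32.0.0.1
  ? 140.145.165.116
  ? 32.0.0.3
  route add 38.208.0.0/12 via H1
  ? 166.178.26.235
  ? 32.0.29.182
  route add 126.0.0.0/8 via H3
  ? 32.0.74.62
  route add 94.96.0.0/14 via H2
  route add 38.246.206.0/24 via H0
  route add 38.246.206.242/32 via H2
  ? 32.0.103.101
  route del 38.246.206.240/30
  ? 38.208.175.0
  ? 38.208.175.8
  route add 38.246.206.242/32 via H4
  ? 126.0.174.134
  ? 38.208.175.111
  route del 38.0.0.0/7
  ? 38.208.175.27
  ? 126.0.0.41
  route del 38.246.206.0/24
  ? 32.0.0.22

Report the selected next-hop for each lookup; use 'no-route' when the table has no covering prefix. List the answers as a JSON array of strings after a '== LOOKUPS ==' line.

Trace:
  add 38.246.206.0/24 -> H0 at depth 24
  add 38.246.206.240/30 -> H1 at depth 30
  add 32.0.0.0/5 -> H3 at depth 5
  Q 33.73.50.58: descend 00100 ; hops seen [H3] ; pick H3
  Q 32.0.229.143: descend 00100 ; hops seen [H3] ; pick H3
  Q 38.246.206.240: descend 001001101111011011001110111100 ; hops seen [H3,H0,H1] ; pick H1
  add 0.0.0.0/0 -> H4 at depth 0
  - 0.0.0.0/0 clear@0
  add 32.0.0.0/4 -> H0 at depth 4
  Q 32.123.173.205: descend 00100 ; hops seen [H0,H3] ; pick H3
  add 38.208.175.0/24 -> H0 at depth 24
  Q 81.11.220.238: descend 0 ; hops seen [∅] ; pick no-route
  add 94.98.124.208/28 -> H1 at depth 28
  Q 38.208.175.12: descend 001001101101000010101111 ; hops seen [H0,H3,H0] ; pick H0
  add 38.0.0.0/7 -> H4 at depth 7
  Q 32.0.0.1: descend 00100 ; hops seen [H0,H3] ; pick H3
  Q 140.145.165.116: descend ε ; hops seen [∅] ; pick no-route
  Q 32.0.0.3: descend 00100 ; hops seen [H0,H3] ; pick H3
  add 38.208.0.0/12 -> H1 at depth 12
  Q 166.178.26.235: descend ε ; hops seen [∅] ; pick no-route
  Q 32.0.29.182: descend 00100 ; hops seen [H0,H3] ; pick H3
  add 126.0.0.0/8 -> H3 at depth 8
  Q 32.0.74.62: descend 00100 ; hops seen [H0,H3] ; pick H3
  add 94.96.0.0/14 -> H2 at depth 14
  add 38.246.206.0/24 -> H0 at depth 24
  add 38.246.206.242/32 -> H2 at depth 32
  Q 32.0.103.101: descend 00100 ; hops seen [H0,H3] ; pick H3
  - 38.246.206.240/30 clear@30
  Q 38.208.175.0: descend 001001101101000010101111 ; hops seen [H0,H3,H4,H1,H0] ; pick H0
  Q 38.208.175.8: descend 001001101101000010101111 ; hops seen [H0,H3,H4,H1,H0] ; pick H0
  add 38.246.206.242/32 -> H4 at depth 32
  Q 126.0.174.134: descend 01111110 ; hops seen [H3] ; pick H3
  Q 38.208.175.111: descend 001001101101000010101111 ; hops seen [H0,H3,H4,H1,H0] ; pick H0
  - 38.0.0.0/7 clear@7
  Q 38.208.175.27: descend 001001101101000010101111 ; hops seen [H0,H3,H1,H0] ; pick H0
  Q 126.0.0.41: descend 01111110 ; hops seen [H3] ; pick H3
  - 38.246.206.0/24 clear@24
  Q 32.0.0.22: descend 00100 ; hops seen [H0,H3] ; pick H3

== LOOKUPS ==
["H3","H3","H1","H3","no-route","H0","H3","no-route","H3","no-route","H3","H3","H3","H0","H0","H3","H0","H0","H3","H3"]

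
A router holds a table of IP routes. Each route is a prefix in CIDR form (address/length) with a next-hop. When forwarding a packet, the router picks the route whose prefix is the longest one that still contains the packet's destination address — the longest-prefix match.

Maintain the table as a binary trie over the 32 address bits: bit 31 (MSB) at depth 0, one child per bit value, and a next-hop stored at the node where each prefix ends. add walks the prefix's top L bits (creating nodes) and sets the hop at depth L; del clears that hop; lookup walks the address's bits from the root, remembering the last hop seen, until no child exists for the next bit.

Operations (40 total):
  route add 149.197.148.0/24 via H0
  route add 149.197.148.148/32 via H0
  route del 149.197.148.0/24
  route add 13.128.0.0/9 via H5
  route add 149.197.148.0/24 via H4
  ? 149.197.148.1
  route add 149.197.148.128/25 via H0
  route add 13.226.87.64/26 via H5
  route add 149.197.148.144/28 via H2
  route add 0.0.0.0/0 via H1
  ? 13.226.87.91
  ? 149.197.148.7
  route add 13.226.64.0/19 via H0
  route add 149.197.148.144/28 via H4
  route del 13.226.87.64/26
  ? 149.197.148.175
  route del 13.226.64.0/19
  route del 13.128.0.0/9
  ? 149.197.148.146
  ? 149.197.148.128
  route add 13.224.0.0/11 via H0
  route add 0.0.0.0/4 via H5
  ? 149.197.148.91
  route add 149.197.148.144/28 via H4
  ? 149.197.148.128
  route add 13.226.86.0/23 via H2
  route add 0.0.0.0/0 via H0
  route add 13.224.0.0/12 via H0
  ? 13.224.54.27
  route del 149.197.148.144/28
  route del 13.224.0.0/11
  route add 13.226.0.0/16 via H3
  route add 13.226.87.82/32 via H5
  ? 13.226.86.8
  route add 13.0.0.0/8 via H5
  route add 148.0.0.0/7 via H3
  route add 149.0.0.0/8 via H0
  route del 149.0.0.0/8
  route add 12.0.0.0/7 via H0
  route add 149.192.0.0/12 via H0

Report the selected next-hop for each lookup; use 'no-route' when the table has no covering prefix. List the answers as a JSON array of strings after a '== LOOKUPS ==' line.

Process each operation:
  add 149.197.148.0/24 -> H0 at depth 24
  add 149.197.148.148/32 -> H0 at depth 32
  - 149.197.148.0/24 clear@24
  add 13.128.0.0/9 -> H5 at depth 9
  add 149.197.148.0/24 -> H4 at depth 24
  ? 149.197.148.1  path d0:-→d1:-→d2:-→d3:-→d4:-→d5:-→d6:-→d7:-→d8:-→d9:-→d10:-→d11:-→d12:-→d13:-→d14:-→d15:-→d16:-→d17:-→d18:-→d19:-→d20:-→d21:-→d22:-→d23:-→d24:H4  best=H4
  add 149.197.148.128/25 -> H0 at depth 25
  add 13.226.87.64/26 -> H5 at depth 26
  add 149.197.148.144/28 -> H2 at depth 28
  add 0.0.0.0/0 -> H1 at depth 0
  ? 13.226.87.91  path d0:H1→d1:-→d2:-→d3:-→d4:-→d5:-→d6:-→d7:-→d8:-→d9:H5→d10:-→d11:-→d12:-→d13:-→d14:-→d15:-→d16:-→d17:-→d18:-→d19:-→d20:-→d21:-→d22:-→d23:-→d24:-→d25:-→d26:H5  best=H5
  ? 149.197.148.7  path d0:H1→d1:-→d2:-→d3:-→d4:-→d5:-→d6:-→d7:-→d8:-→d9:-→d10:-→d11:-→d12:-→d13:-→d14:-→d15:-→d16:-→d17:-→d18:-→d19:-→d20:-→d21:-→d22:-→d23:-→d24:H4  best=H4
  add 13.226.64.0/19 -> H0 at depth 19
  add 149.197.148.144/28 -> H4 at depth 28
  - 13.226.87.64/26 clear@26
  ? 149.197.148.175  path d0:H1→d1:-→d2:-→d3:-→d4:-→d5:-→d6:-→d7:-→d8:-→d9:-→d10:-→d11:-→d12:-→d13:-→d14:-→d15:-→d16:-→d17:-→d18:-→d19:-→d20:-→d21:-→d22:-→d23:-→d24:H4→d25:H0→d26:-  best=H0
  - 13.226.64.0/19 clear@19
  - 13.128.0.0/9 clear@9
  ? 149.197.148.146  path d0:H1→d1:-→d2:-→d3:-→d4:-→d5:-→d6:-→d7:-→d8:-→d9:-→d10:-→d11:-→d12:-→d13:-→d14:-→d15:-→d16:-→d17:-→d18:-→d19:-→d20:-→d21:-→d22:-→d23:-→d24:H4→d25:H0→d26:-→d27:-→d28:H4→d29:-  best=H4
  ? 149.197.148.128  path d0:H1→d1:-→d2:-→d3:-→d4:-→d5:-→d6:-→d7:-→d8:-→d9:-→d10:-→d11:-→d12:-→d13:-→d14:-→d15:-→d16:-→d17:-→d18:-→d19:-→d20:-→d21:-→d22:-→d23:-→d24:H4→d25:H0→d26:-→d27:-  best=H0
  add 13.224.0.0/11 -> H0 at depth 11
  add 0.0.0.0/4 -> H5 at depth 4
  ? 149.197.148.91  path d0:H1→d1:-→d2:-→d3:-→d4:-→d5:-→d6:-→d7:-→d8:-→d9:-→d10:-→d11:-→d12:-→d13:-→d14:-→d15:-→d16:-→d17:-→d18:-→d19:-→d20:-→d21:-→d22:-→d23:-→d24:H4  best=H4
  add 149.197.148.144/28 -> H4 at depth 28
  ? 149.197.148.128  path d0:H1→d1:-→d2:-→d3:-→d4:-→d5:-→d6:-→d7:-→d8:-→d9:-→d10:-→d11:-→d12:-→d13:-→d14:-→d15:-→d16:-→d17:-→d18:-→d19:-→d20:-→d21:-→d22:-→d23:-→d24:H4→d25:H0→d26:-→d27:-  best=H0
  add 13.226.86.0/23 -> H2 at depth 23
  add 0.0.0.0/0 -> H0 at depth 0
  add 13.224.0.0/12 -> H0 at depth 12
  ? 13.224.54.27  path d0:H0→d1:-→d2:-→d3:-→d4:H5→d5:-→d6:-→d7:-→d8:-→d9:-→d10:-→d11:H0→d12:H0→d13:-→d14:-  best=H0
  - 149.197.148.144/28 clear@28
  - 13.224.0.0/11 clear@11
  add 13.226.0.0/16 -> H3 at depth 16
  add 13.226.87.82/32 -> H5 at depth 32
  ? 13.226.86.8  path d0:H0→d1:-→d2:-→d3:-→d4:H5→d5:-→d6:-→d7:-→d8:-→d9:-→d10:-→d11:-→d12:H0→d13:-→d14:-→d15:-→d16:H3→d17:-→d18:-→d19:-→d20:-→d21:-→d22:-→d23:H2  best=H2
  add 13.0.0.0/8 -> H5 at depth 8
  add 148.0.0.0/7 -> H3 at depth 7
  add 149.0.0.0/8 -> H0 at depth 8
  - 149.0.0.0/8 clear@8
  add 12.0.0.0/7 -> H0 at depth 7
  add 149.192.0.0/12 -> H0 at depth 12

== LOOKUPS ==
["H4","H5","H4","H0","H4","H0","H4","H0","H0","H2"]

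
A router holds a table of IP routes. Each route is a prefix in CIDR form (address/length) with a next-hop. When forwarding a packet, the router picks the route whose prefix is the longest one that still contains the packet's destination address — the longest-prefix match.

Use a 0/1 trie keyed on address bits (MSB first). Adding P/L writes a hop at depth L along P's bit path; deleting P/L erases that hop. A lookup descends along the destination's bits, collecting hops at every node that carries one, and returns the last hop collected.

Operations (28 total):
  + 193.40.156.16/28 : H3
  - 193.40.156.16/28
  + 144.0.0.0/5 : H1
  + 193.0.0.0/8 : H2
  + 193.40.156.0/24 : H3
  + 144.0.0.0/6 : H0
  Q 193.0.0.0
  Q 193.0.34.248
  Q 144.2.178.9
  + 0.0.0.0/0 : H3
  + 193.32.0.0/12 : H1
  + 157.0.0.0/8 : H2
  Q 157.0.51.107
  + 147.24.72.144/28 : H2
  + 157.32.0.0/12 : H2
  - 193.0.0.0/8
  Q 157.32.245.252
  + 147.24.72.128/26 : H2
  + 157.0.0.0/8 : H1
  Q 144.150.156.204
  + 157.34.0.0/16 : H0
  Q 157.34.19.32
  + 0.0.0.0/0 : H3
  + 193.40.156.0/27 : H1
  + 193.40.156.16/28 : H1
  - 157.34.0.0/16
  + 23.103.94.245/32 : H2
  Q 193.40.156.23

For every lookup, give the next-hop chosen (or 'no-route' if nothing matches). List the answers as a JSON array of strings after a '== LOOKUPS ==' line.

Apply in order:
  add 193.40.156.16/28 -> H3 at depth 28
  del 193.40.156.16/28 (clear depth 28)
  add 144.0.0.0/5 -> H1 at depth 5
  add 193.0.0.0/8 -> H2 at depth 8
  add 193.40.156.0/24 -> H3 at depth 24
  add 144.0.0.0/6 -> H0 at depth 6
  lookup 193.0.0.0: bits 1100000100 walk d0:-→d1:-→d2:-→d3:-→d4:-→d5:-→d6:-→d7:-→d8:H2→d9:-→d10:- -> H2
  lookup 193.0.34.248: bits 1100000100 walk d0:-→d1:-→d2:-→d3:-→d4:-→d5:-→d6:-→d7:-→d8:H2→d9:-→d10:- -> H2
  lookup 144.2.178.9: bits 100100 walk d0:-→d1:-→d2:-→d3:-→d4:-→d5:H1→d6:H0 -> H0
  add 0.0.0.0/0 -> H3 at depth 0
  add 193.32.0.0/12 -> H1 at depth 12
  add 157.0.0.0/8 -> H2 at depth 8
  lookup 157.0.51.107: bits 10011101 walk d0:H3→d1:-→d2:-→d3:-→d4:-→d5:-→d6:-→d7:-→d8:H2 -> H2
  add 147.24.72.144/28 -> H2 at depth 28
  add 157.32.0.0/12 -> H2 at depth 12
  del 193.0.0.0/8 (clear depth 8)
  lookup 157.32.245.252: bits 100111010010 walk d0:H3→d1:-→d2:-→d3:-→d4:-→d5:-→d6:-→d7:-→d8:H2→d9:-→d10:-→d11:-→d12:H2 -> H2
  add 147.24.72.128/26 -> H2 at depth 26
  add 157.0.0.0/8 -> H1 at depth 8
  lookup 144.150.156.204: bits 100100 walk d0:H3→d1:-→d2:-→d3:-→d4:-→d5:H1→d6:H0 -> H0
  add 157.34.0.0/16 -> H0 at depth 16
  lookup 157.34.19.32: bits 1001110100100010 walk d0:H3→d1:-→d2:-→d3:-→d4:-→d5:-→d6:-→d7:-→d8:H1→d9:-→d10:-→d11:-→d12:H2→d13:-→d14:-→d15:-→d16:H0 -> H0
  add 0.0.0.0/0 -> H3 at depth 0
  add 193.40.156.0/27 -> H1 at depth 27
  add 193.40.156.16/28 -> H1 at depth 28
  del 157.34.0.0/16 (clear depth 16)
  add 23.103.94.245/32 -> H2 at depth 32
  lookup 193.40.156.23: bits 1100000100101000100111000001 walk d0:H3→d1:-→d2:-→d3:-→d4:-→d5:-→d6:-→d7:-→d8:-→d9:-→d10:-→d11:-→d12:H1→d13:-→d14:-→d15:-→d16:-→d17:-→d18:-→d19:-→d20:-→d21:-→d22:-→d23:-→d24:H3→d25:-→d26:-→d27:H1→d28:H1 -> H1

== LOOKUPS ==
["H2","H2","H0","H2","H2","H0","H0","H1"]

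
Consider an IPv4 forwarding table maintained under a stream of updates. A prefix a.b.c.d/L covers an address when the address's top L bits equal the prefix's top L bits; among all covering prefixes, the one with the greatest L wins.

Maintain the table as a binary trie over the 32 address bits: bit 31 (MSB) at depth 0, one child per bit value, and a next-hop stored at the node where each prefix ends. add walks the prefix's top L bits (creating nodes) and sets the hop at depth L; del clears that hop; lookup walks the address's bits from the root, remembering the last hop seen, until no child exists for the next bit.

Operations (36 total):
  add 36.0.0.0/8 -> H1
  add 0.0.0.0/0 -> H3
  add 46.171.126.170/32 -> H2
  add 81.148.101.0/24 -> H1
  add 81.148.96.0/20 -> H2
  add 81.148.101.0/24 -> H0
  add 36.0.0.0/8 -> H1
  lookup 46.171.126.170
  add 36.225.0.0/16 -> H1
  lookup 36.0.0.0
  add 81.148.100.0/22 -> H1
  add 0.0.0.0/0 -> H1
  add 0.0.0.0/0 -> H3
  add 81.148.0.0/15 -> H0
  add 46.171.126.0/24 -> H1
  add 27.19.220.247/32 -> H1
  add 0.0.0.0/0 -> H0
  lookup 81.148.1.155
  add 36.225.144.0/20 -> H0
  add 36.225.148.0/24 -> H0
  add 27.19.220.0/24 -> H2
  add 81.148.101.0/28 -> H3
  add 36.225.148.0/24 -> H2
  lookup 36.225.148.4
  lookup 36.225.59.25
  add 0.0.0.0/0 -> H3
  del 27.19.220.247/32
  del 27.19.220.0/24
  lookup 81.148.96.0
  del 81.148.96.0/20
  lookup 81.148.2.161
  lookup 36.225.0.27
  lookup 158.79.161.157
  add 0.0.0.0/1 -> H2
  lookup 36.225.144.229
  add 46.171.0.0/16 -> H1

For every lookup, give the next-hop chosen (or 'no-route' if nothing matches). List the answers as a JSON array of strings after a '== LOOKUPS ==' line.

Apply in order:
  + 36.0.0.0/8 (H1) depth=8
  + 0.0.0.0/0 (H3) depth=0
  + 46.171.126.170/32 (H2) depth=32
  + 81.148.101.0/24 (H1) depth=24
  + 81.148.96.0/20 (H2) depth=20
  + 81.148.101.0/24 (H0) depth=24
  + 36.0.0.0/8 (H1) depth=8
  ? 46.171.126.170  path d0:H3→d1:-→d2:-→d3:-→d4:-→d5:-→d6:-→d7:-→d8:-→d9:-→d10:-→d11:-→d12:-→d13:-→d14:-→d15:-→d16:-→d17:-→d18:-→d19:-→d20:-→d21:-→d22:-→d23:-→d24:-→d25:-→d26:-→d27:-→d28:-→d29:-→d30:-→d31:-→d32:H2  best=H2
  + 36.225.0.0/16 (H1) depth=16
  ? 36.0.0.0  path d0:H3→d1:-→d2:-→d3:-→d4:-→d5:-→d6:-→d7:-→d8:H1  best=H1
  + 81.148.100.0/22 (H1) depth=22
  + 0.0.0.0/0 (H1) depth=0
  + 0.0.0.0/0 (H3) depth=0
  + 81.148.0.0/15 (H0) depth=15
  + 46.171.126.0/24 (H1) depth=24
  + 27.19.220.247/32 (H1) depth=32
  + 0.0.0.0/0 (H0) depth=0
  ? 81.148.1.155  path d0:H0→d1:-→d2:-→d3:-→d4:-→d5:-→d6:-→d7:-→d8:-→d9:-→d10:-→d11:-→d12:-→d13:-→d14:-→d15:H0→d16:-→d17:-  best=H0
  + 36.225.144.0/20 (H0) depth=20
  + 36.225.148.0/24 (H0) depth=24
  + 27.19.220.0/24 (H2) depth=24
  + 81.148.101.0/28 (H3) depth=28
  + 36.225.148.0/24 (H2) depth=24
  ? 36.225.148.4  path d0:H0→d1:-→d2:-→d3:-→d4:-→d5:-→d6:-→d7:-→d8:H1→d9:-→d10:-→d11:-→d12:-→d13:-→d14:-→d15:-→d16:H1→d17:-→d18:-→d19:-→d20:H0→d21:-→d22:-→d23:-→d24:H2  best=H2
  ? 36.225.59.25  path d0:H0→d1:-→d2:-→d3:-→d4:-→d5:-→d6:-→d7:-→d8:H1→d9:-→d10:-→d11:-→d12:-→d13:-→d14:-→d15:-→d16:H1  best=H1
  + 0.0.0.0/0 (H3) depth=0
  - 27.19.220.247/32 clear@32
  - 27.19.220.0/24 clear@24
  ? 81.148.96.0  path d0:H3→d1:-→d2:-→d3:-→d4:-→d5:-→d6:-→d7:-→d8:-→d9:-→d10:-→d11:-→d12:-→d13:-→d14:-→d15:H0→d16:-→d17:-→d18:-→d19:-→d20:H2→d21:-  best=H2
  - 81.148.96.0/20 clear@20
  ? 81.148.2.161  path d0:H3→d1:-→d2:-→d3:-→d4:-→d5:-→d6:-→d7:-→d8:-→d9:-→d10:-→d11:-→d12:-→d13:-→d14:-→d15:H0→d16:-→d17:-  best=H0
  ? 36.225.0.27  path d0:H3→d1:-→d2:-→d3:-→d4:-→d5:-→d6:-→d7:-→d8:H1→d9:-→d10:-→d11:-→d12:-→d13:-→d14:-→d15:-→d16:H1  best=H1
  ? 158.79.161.157  path d0:H3  best=H3
  + 0.0.0.0/1 (H2) depth=1
  ? 36.225.144.229  path d0:H3→d1:H2→d2:-→d3:-→d4:-→d5:-→d6:-→d7:-→d8:H1→d9:-→d10:-→d11:-→d12:-→d13:-→d14:-→d15:-→d16:H1→d17:-→d18:-→d19:-→d20:H0→d21:-  best=H0
  + 46.171.0.0/16 (H1) depth=16

== LOOKUPS ==
["H2","H1","H0","H2","H1","H2","H0","H1","H3","H0"]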